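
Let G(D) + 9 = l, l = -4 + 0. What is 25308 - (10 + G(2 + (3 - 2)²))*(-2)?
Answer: 25302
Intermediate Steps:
l = -4
G(D) = -13 (G(D) = -9 - 4 = -13)
25308 - (10 + G(2 + (3 - 2)²))*(-2) = 25308 - (10 - 13)*(-2) = 25308 - (-3)*(-2) = 25308 - 1*6 = 25308 - 6 = 25302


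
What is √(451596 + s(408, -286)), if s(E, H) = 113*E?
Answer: 30*√553 ≈ 705.48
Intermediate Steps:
√(451596 + s(408, -286)) = √(451596 + 113*408) = √(451596 + 46104) = √497700 = 30*√553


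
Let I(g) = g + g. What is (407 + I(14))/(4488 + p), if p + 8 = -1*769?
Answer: 145/1237 ≈ 0.11722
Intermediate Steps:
I(g) = 2*g
p = -777 (p = -8 - 1*769 = -8 - 769 = -777)
(407 + I(14))/(4488 + p) = (407 + 2*14)/(4488 - 777) = (407 + 28)/3711 = 435*(1/3711) = 145/1237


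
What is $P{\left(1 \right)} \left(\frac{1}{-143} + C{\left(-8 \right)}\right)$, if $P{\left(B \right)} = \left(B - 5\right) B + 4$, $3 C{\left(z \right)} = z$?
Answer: $0$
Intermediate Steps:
$C{\left(z \right)} = \frac{z}{3}$
$P{\left(B \right)} = 4 + B \left(-5 + B\right)$ ($P{\left(B \right)} = \left(-5 + B\right) B + 4 = B \left(-5 + B\right) + 4 = 4 + B \left(-5 + B\right)$)
$P{\left(1 \right)} \left(\frac{1}{-143} + C{\left(-8 \right)}\right) = \left(4 + 1^{2} - 5\right) \left(\frac{1}{-143} + \frac{1}{3} \left(-8\right)\right) = \left(4 + 1 - 5\right) \left(- \frac{1}{143} - \frac{8}{3}\right) = 0 \left(- \frac{1147}{429}\right) = 0$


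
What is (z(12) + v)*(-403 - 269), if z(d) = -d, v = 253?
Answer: -161952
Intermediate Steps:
(z(12) + v)*(-403 - 269) = (-1*12 + 253)*(-403 - 269) = (-12 + 253)*(-672) = 241*(-672) = -161952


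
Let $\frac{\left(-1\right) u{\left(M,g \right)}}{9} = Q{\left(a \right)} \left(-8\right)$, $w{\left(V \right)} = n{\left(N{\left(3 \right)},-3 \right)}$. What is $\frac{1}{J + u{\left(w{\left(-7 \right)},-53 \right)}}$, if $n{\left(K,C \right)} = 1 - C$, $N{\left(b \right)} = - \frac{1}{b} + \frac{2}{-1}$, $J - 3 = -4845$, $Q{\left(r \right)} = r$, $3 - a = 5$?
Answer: $- \frac{1}{4986} \approx -0.00020056$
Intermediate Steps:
$a = -2$ ($a = 3 - 5 = -2$)
$J = -4842$ ($J = 3 - 4845 = -4842$)
$N{\left(b \right)} = -2 - \frac{1}{b}$ ($N{\left(b \right)} = - \frac{1}{b} + 2 \left(-1\right) = - \frac{1}{b} - 2 = -2 - \frac{1}{b}$)
$w{\left(V \right)} = 4$ ($w{\left(V \right)} = 1 - -3 = 1 + 3 = 4$)
$u{\left(M,g \right)} = -144$ ($u{\left(M,g \right)} = - 9 \left(\left(-2\right) \left(-8\right)\right) = \left(-9\right) 16 = -144$)
$\frac{1}{J + u{\left(w{\left(-7 \right)},-53 \right)}} = \frac{1}{-4842 - 144} = \frac{1}{-4986} = - \frac{1}{4986}$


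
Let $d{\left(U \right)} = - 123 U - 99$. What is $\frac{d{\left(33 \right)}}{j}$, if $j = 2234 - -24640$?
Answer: $- \frac{231}{1493} \approx -0.15472$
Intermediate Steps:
$d{\left(U \right)} = -99 - 123 U$
$j = 26874$ ($j = 2234 + 24640 = 26874$)
$\frac{d{\left(33 \right)}}{j} = \frac{-99 - 4059}{26874} = \left(-99 - 4059\right) \frac{1}{26874} = \left(-4158\right) \frac{1}{26874} = - \frac{231}{1493}$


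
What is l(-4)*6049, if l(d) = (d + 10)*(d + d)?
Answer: -290352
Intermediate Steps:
l(d) = 2*d*(10 + d) (l(d) = (10 + d)*(2*d) = 2*d*(10 + d))
l(-4)*6049 = (2*(-4)*(10 - 4))*6049 = (2*(-4)*6)*6049 = -48*6049 = -290352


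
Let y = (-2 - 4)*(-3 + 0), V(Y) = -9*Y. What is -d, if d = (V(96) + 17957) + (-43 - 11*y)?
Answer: -16852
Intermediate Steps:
y = 18 (y = -6*(-3) = 18)
d = 16852 (d = (-9*96 + 17957) + (-43 - 11*18) = (-864 + 17957) + (-43 - 198) = 17093 - 241 = 16852)
-d = -1*16852 = -16852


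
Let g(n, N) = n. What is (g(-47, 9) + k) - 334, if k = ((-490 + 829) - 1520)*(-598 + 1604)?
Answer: -1188467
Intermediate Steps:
k = -1188086 (k = (339 - 1520)*1006 = -1181*1006 = -1188086)
(g(-47, 9) + k) - 334 = (-47 - 1188086) - 334 = -1188133 - 334 = -1188467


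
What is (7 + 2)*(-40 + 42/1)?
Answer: 18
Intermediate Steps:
(7 + 2)*(-40 + 42/1) = 9*(-40 + 42*1) = 9*(-40 + 42) = 9*2 = 18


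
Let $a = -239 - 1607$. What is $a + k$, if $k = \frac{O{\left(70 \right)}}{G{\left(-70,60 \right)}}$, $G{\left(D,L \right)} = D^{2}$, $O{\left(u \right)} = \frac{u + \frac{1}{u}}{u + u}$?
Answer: $- \frac{88644915099}{48020000} \approx -1846.0$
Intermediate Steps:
$a = -1846$
$O{\left(u \right)} = \frac{u + \frac{1}{u}}{2 u}$
$k = \frac{4901}{48020000}$ ($k = \frac{\frac{1}{2} \cdot \frac{1}{4900} \left(1 + 70^{2}\right)}{\left(-70\right)^{2}} = \frac{\frac{1}{2} \cdot \frac{1}{4900} \left(1 + 4900\right)}{4900} = \frac{1}{2} \cdot \frac{1}{4900} \cdot 4901 \cdot \frac{1}{4900} = \frac{4901}{9800} \cdot \frac{1}{4900} = \frac{4901}{48020000} \approx 0.00010206$)
$a + k = -1846 + \frac{4901}{48020000} = - \frac{88644915099}{48020000}$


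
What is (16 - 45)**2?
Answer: 841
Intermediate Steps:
(16 - 45)**2 = (-29)**2 = 841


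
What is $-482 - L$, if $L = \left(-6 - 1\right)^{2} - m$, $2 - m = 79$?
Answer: $-608$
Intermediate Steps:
$m = -77$ ($m = 2 - 79 = -77$)
$L = 126$ ($L = \left(-6 - 1\right)^{2} - -77 = \left(-7\right)^{2} + 77 = 49 + 77 = 126$)
$-482 - L = -482 - 126 = -608$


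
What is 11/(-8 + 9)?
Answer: 11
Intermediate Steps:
11/(-8 + 9) = 11/1 = 1*11 = 11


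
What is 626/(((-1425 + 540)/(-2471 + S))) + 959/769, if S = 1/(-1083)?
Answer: 1289174753381/737051895 ≈ 1749.1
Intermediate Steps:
S = -1/1083 ≈ -0.00092336
626/(((-1425 + 540)/(-2471 + S))) + 959/769 = 626/(((-1425 + 540)/(-2471 - 1/1083))) + 959/769 = 626/((-885/(-2676094/1083))) + 959*(1/769) = 626/((-885*(-1083/2676094))) + 959/769 = 626/(958455/2676094) + 959/769 = 626*(2676094/958455) + 959/769 = 1675234844/958455 + 959/769 = 1289174753381/737051895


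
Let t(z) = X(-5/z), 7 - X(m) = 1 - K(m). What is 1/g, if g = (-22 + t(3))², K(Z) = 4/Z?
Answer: 25/8464 ≈ 0.0029537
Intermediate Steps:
X(m) = 6 + 4/m (X(m) = 7 - (1 - 4/m) = 7 + (-1 + 4/m) = 6 + 4/m)
t(z) = 6 - 4*z/5 (t(z) = 6 + 4/((-5/z)) = 6 + 4*(-z/5) = 6 - 4*z/5)
g = 8464/25 (g = (-22 + (6 - ⅘*3))² = (-22 + (6 - 12/5))² = (-22 + 18/5)² = (-92/5)² = 8464/25 ≈ 338.56)
1/g = 1/(8464/25) = 25/8464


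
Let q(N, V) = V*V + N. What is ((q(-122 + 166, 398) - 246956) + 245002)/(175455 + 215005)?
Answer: 78247/195230 ≈ 0.40079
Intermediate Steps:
q(N, V) = N + V**2 (q(N, V) = V**2 + N = N + V**2)
((q(-122 + 166, 398) - 246956) + 245002)/(175455 + 215005) = ((((-122 + 166) + 398**2) - 246956) + 245002)/(175455 + 215005) = (((44 + 158404) - 246956) + 245002)/390460 = ((158448 - 246956) + 245002)*(1/390460) = (-88508 + 245002)*(1/390460) = 156494*(1/390460) = 78247/195230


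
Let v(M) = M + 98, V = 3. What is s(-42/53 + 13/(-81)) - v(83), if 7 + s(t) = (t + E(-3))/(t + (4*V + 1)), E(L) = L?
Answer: -4869977/25859 ≈ -188.33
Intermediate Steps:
v(M) = 98 + M
s(t) = -7 + (-3 + t)/(13 + t) (s(t) = -7 + (t - 3)/(t + (4*3 + 1)) = -7 + (-3 + t)/(t + (12 + 1)) = -7 + (-3 + t)/(t + 13) = -7 + (-3 + t)/(13 + t))
s(-42/53 + 13/(-81)) - v(83) = 2*(-47 - 3*(-42/53 + 13/(-81)))/(13 + (-42/53 + 13/(-81))) - (98 + 83) = 2*(-47 - 3*(-42*1/53 + 13*(-1/81)))/(13 + (-42*1/53 + 13*(-1/81))) - 1*181 = 2*(-47 - 3*(-42/53 - 13/81))/(13 + (-42/53 - 13/81)) - 181 = 2*(-47 - 3*(-4091/4293))/(13 - 4091/4293) - 181 = 2*(-47 + 4091/1431)/(51718/4293) - 181 = 2*(4293/51718)*(-63166/1431) - 181 = -189498/25859 - 181 = -4869977/25859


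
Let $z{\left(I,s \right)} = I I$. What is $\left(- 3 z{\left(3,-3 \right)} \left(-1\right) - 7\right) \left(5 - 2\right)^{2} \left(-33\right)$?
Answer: $-5940$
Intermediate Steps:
$z{\left(I,s \right)} = I^{2}$
$\left(- 3 z{\left(3,-3 \right)} \left(-1\right) - 7\right) \left(5 - 2\right)^{2} \left(-33\right) = \left(- 3 \cdot 3^{2} \left(-1\right) - 7\right) \left(5 - 2\right)^{2} \left(-33\right) = \left(\left(-3\right) 9 \left(-1\right) - 7\right) 3^{2} \left(-33\right) = \left(\left(-27\right) \left(-1\right) - 7\right) 9 \left(-33\right) = \left(27 - 7\right) 9 \left(-33\right) = 20 \cdot 9 \left(-33\right) = 180 \left(-33\right) = -5940$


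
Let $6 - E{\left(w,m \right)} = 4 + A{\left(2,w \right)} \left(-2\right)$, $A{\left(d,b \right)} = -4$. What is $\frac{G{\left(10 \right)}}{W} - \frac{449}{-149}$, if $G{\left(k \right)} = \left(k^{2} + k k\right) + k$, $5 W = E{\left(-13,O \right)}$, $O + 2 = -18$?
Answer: $- \frac{25626}{149} \approx -171.99$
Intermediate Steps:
$O = -20$ ($O = -2 - 18 = -20$)
$E{\left(w,m \right)} = -6$ ($E{\left(w,m \right)} = 6 - \left(4 - -8\right) = 6 - \left(4 + 8\right) = 6 - 12 = -6$)
$W = - \frac{6}{5}$ ($W = \frac{1}{5} \left(-6\right) = - \frac{6}{5} \approx -1.2$)
$G{\left(k \right)} = k + 2 k^{2}$ ($G{\left(k \right)} = \left(k^{2} + k^{2}\right) + k = 2 k^{2} + k = k + 2 k^{2}$)
$\frac{G{\left(10 \right)}}{W} - \frac{449}{-149} = \frac{10 \left(1 + 2 \cdot 10\right)}{- \frac{6}{5}} - \frac{449}{-149} = 10 \left(1 + 20\right) \left(- \frac{5}{6}\right) - - \frac{449}{149} = 10 \cdot 21 \left(- \frac{5}{6}\right) + \frac{449}{149} = 210 \left(- \frac{5}{6}\right) + \frac{449}{149} = -175 + \frac{449}{149} = - \frac{25626}{149}$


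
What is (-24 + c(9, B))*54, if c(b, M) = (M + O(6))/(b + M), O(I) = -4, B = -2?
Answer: -9396/7 ≈ -1342.3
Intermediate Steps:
c(b, M) = (-4 + M)/(M + b) (c(b, M) = (M - 4)/(b + M) = (-4 + M)/(M + b))
(-24 + c(9, B))*54 = (-24 + (-4 - 2)/(-2 + 9))*54 = (-24 - 6/7)*54 = -174/7*54 = -9396/7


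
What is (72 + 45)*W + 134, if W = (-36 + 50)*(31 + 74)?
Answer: 172124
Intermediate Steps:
W = 1470 (W = 14*105 = 1470)
(72 + 45)*W + 134 = (72 + 45)*1470 + 134 = 117*1470 + 134 = 171990 + 134 = 172124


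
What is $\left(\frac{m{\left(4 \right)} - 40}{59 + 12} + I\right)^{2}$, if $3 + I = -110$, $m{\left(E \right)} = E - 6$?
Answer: $\frac{65044225}{5041} \approx 12903.0$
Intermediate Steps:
$m{\left(E \right)} = -6 + E$ ($m{\left(E \right)} = E - 6 = -6 + E$)
$I = -113$ ($I = -3 - 110 = -113$)
$\left(\frac{m{\left(4 \right)} - 40}{59 + 12} + I\right)^{2} = \left(\frac{\left(-6 + 4\right) - 40}{59 + 12} - 113\right)^{2} = \left(\frac{-2 - 40}{71} - 113\right)^{2} = \left(\left(-42\right) \frac{1}{71} - 113\right)^{2} = \left(- \frac{42}{71} - 113\right)^{2} = \left(- \frac{8065}{71}\right)^{2} = \frac{65044225}{5041}$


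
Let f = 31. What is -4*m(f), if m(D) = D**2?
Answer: -3844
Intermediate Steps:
-4*m(f) = -4*31**2 = -4*961 = -3844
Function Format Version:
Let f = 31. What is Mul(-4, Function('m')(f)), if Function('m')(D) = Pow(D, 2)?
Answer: -3844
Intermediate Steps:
Mul(-4, Function('m')(f)) = Mul(-4, Pow(31, 2)) = Mul(-4, 961) = -3844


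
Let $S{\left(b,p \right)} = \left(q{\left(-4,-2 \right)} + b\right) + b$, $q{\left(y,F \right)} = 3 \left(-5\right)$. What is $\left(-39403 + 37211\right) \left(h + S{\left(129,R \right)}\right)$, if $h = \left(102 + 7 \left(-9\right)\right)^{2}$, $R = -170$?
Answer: $-3866688$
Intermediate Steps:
$q{\left(y,F \right)} = -15$
$S{\left(b,p \right)} = -15 + 2 b$ ($S{\left(b,p \right)} = \left(-15 + b\right) + b = -15 + 2 b$)
$h = 1521$ ($h = \left(102 - 63\right)^{2} = 39^{2} = 1521$)
$\left(-39403 + 37211\right) \left(h + S{\left(129,R \right)}\right) = \left(-39403 + 37211\right) \left(1521 + \left(-15 + 2 \cdot 129\right)\right) = - 2192 \left(1521 + \left(-15 + 258\right)\right) = - 2192 \left(1521 + 243\right) = \left(-2192\right) 1764 = -3866688$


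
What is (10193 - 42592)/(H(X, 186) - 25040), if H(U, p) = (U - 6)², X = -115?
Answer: 32399/10399 ≈ 3.1156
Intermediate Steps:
H(U, p) = (-6 + U)²
(10193 - 42592)/(H(X, 186) - 25040) = (10193 - 42592)/((-6 - 115)² - 25040) = -32399/((-121)² - 25040) = -32399/(14641 - 25040) = -32399/(-10399) = -32399*(-1/10399) = 32399/10399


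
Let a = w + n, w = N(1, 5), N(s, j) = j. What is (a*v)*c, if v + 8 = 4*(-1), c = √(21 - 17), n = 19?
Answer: -576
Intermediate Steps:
w = 5
c = 2 (c = √4 = 2)
v = -12 (v = -8 + 4*(-1) = -8 - 4 = -12)
a = 24 (a = 5 + 19 = 24)
(a*v)*c = (24*(-12))*2 = -288*2 = -576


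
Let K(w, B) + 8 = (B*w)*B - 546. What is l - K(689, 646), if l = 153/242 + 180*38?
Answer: -69580645707/242 ≈ -2.8752e+8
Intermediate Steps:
l = 1655433/242 (l = 153*(1/242) + 6840 = 153/242 + 6840 = 1655433/242 ≈ 6840.6)
K(w, B) = -554 + w*B² (K(w, B) = -8 + ((B*w)*B - 546) = -8 + (w*B² - 546) = -8 + (-546 + w*B²) = -554 + w*B²)
l - K(689, 646) = 1655433/242 - (-554 + 689*646²) = 1655433/242 - (-554 + 689*417316) = 1655433/242 - (-554 + 287530724) = 1655433/242 - 1*287530170 = 1655433/242 - 287530170 = -69580645707/242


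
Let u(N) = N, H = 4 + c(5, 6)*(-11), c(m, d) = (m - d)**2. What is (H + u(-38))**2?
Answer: 2025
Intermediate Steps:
H = -7 (H = 4 + (6 - 1*5)**2*(-11) = 4 + (6 - 5)**2*(-11) = 4 + 1**2*(-11) = 4 + 1*(-11) = 4 - 11 = -7)
(H + u(-38))**2 = (-7 - 38)**2 = (-45)**2 = 2025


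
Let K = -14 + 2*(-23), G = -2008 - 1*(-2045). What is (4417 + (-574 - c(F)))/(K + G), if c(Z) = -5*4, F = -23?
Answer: -3863/23 ≈ -167.96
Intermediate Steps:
G = 37 (G = -2008 + 2045 = 37)
c(Z) = -20
K = -60 (K = -14 - 46 = -60)
(4417 + (-574 - c(F)))/(K + G) = (4417 + (-574 - 1*(-20)))/(-60 + 37) = (4417 + (-574 + 20))/(-23) = (4417 - 554)*(-1/23) = 3863*(-1/23) = -3863/23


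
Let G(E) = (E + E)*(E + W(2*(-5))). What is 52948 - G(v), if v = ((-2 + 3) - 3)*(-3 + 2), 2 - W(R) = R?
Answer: 52892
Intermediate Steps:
W(R) = 2 - R
v = 2 (v = (1 - 3)*(-1) = -2*(-1) = 2)
G(E) = 2*E*(12 + E) (G(E) = (E + E)*(E + (2 - 2*(-5))) = (2*E)*(E + (2 - 1*(-10))) = (2*E)*(E + (2 + 10)) = (2*E)*(E + 12) = (2*E)*(12 + E) = 2*E*(12 + E))
52948 - G(v) = 52948 - 2*2*(12 + 2) = 52948 - 2*2*14 = 52948 - 1*56 = 52948 - 56 = 52892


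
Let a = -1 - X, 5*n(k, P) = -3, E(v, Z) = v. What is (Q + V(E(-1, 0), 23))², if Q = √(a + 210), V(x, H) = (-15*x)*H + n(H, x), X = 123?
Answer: 2967434/25 + 3444*√86/5 ≈ 1.2509e+5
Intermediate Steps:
n(k, P) = -⅗ (n(k, P) = (⅕)*(-3) = -⅗)
a = -124 (a = -1 - 1*123 = -1 - 123 = -124)
V(x, H) = -⅗ - 15*H*x (V(x, H) = (-15*x)*H - ⅗ = -15*H*x - ⅗ = -⅗ - 15*H*x)
Q = √86 (Q = √(-124 + 210) = √86 ≈ 9.2736)
(Q + V(E(-1, 0), 23))² = (√86 + (-⅗ - 15*23*(-1)))² = (√86 + (-⅗ + 345))² = (√86 + 1722/5)² = (1722/5 + √86)²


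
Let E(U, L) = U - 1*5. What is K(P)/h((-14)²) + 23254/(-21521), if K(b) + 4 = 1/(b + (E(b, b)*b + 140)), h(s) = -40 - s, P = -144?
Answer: -115880722241/108953764112 ≈ -1.0636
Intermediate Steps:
E(U, L) = -5 + U (E(U, L) = U - 5 = -5 + U)
K(b) = -4 + 1/(140 + b + b*(-5 + b)) (K(b) = -4 + 1/(b + ((-5 + b)*b + 140)) = -4 + 1/(b + (b*(-5 + b) + 140)) = -4 + 1/(b + (140 + b*(-5 + b))) = -4 + 1/(140 + b + b*(-5 + b)))
K(P)/h((-14)²) + 23254/(-21521) = ((-559 - 4*(-144)² + 16*(-144))/(140 + (-144)² - 4*(-144)))/(-40 - 1*(-14)²) + 23254/(-21521) = ((-559 - 4*20736 - 2304)/(140 + 20736 + 576))/(-40 - 1*196) + 23254*(-1/21521) = ((-559 - 82944 - 2304)/21452)/(-40 - 196) - 23254/21521 = ((1/21452)*(-85807))/(-236) - 23254/21521 = -85807/21452*(-1/236) - 23254/21521 = 85807/5062672 - 23254/21521 = -115880722241/108953764112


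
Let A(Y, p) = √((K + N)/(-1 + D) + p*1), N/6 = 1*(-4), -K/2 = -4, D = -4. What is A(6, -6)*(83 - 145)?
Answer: -62*I*√70/5 ≈ -103.75*I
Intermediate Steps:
K = 8 (K = -2*(-4) = 8)
N = -24 (N = 6*(1*(-4)) = 6*(-4) = -24)
A(Y, p) = √(16/5 + p) (A(Y, p) = √((8 - 24)/(-1 - 4) + p*1) = √(-16/(-5) + p) = √(-16*(-⅕) + p) = √(16/5 + p))
A(6, -6)*(83 - 145) = (√(80 + 25*(-6))/5)*(83 - 145) = (√(80 - 150)/5)*(-62) = (√(-70)/5)*(-62) = ((I*√70)/5)*(-62) = (I*√70/5)*(-62) = -62*I*√70/5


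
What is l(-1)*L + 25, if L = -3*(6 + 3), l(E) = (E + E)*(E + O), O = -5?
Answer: -299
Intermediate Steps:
l(E) = 2*E*(-5 + E) (l(E) = (E + E)*(E - 5) = (2*E)*(-5 + E) = 2*E*(-5 + E))
L = -27 (L = -3*9 = -27)
l(-1)*L + 25 = (2*(-1)*(-5 - 1))*(-27) + 25 = (2*(-1)*(-6))*(-27) + 25 = 12*(-27) + 25 = -324 + 25 = -299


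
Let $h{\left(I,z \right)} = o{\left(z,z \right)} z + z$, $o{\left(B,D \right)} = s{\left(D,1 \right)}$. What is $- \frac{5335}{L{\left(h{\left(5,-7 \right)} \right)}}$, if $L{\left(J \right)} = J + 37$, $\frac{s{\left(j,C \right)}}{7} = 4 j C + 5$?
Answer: $- \frac{5335}{1157} \approx -4.6111$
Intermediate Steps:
$s{\left(j,C \right)} = 35 + 28 C j$ ($s{\left(j,C \right)} = 7 \left(4 j C + 5\right) = 7 \left(4 C j + 5\right) = 7 \left(5 + 4 C j\right) = 35 + 28 C j$)
$o{\left(B,D \right)} = 35 + 28 D$ ($o{\left(B,D \right)} = 35 + 28 \cdot 1 D = 35 + 28 D$)
$h{\left(I,z \right)} = z + z \left(35 + 28 z\right)$ ($h{\left(I,z \right)} = \left(35 + 28 z\right) z + z = z \left(35 + 28 z\right) + z = z + z \left(35 + 28 z\right)$)
$L{\left(J \right)} = 37 + J$
$- \frac{5335}{L{\left(h{\left(5,-7 \right)} \right)}} = - \frac{5335}{37 + 4 \left(-7\right) \left(9 + 7 \left(-7\right)\right)} = - \frac{5335}{37 + 4 \left(-7\right) \left(9 - 49\right)} = - \frac{5335}{37 + 4 \left(-7\right) \left(-40\right)} = - \frac{5335}{37 + 1120} = - \frac{5335}{1157}$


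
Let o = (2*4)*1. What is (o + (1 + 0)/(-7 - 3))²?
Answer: 6241/100 ≈ 62.410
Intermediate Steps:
o = 8 (o = 8*1 = 8)
(o + (1 + 0)/(-7 - 3))² = (8 + (1 + 0)/(-7 - 3))² = (8 + 1/(-10))² = (8 + 1*(-⅒))² = (8 - ⅒)² = (79/10)² = 6241/100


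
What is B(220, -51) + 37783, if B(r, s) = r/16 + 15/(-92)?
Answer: 1738643/46 ≈ 37797.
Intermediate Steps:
B(r, s) = -15/92 + r/16 (B(r, s) = r*(1/16) + 15*(-1/92) = r/16 - 15/92 = -15/92 + r/16)
B(220, -51) + 37783 = (-15/92 + (1/16)*220) + 37783 = (-15/92 + 55/4) + 37783 = 625/46 + 37783 = 1738643/46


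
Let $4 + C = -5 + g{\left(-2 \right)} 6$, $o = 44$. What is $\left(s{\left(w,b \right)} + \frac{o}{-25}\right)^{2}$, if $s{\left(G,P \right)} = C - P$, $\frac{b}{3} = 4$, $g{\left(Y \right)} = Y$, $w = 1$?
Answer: $\frac{755161}{625} \approx 1208.3$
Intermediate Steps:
$b = 12$ ($b = 3 \cdot 4 = 12$)
$C = -21$ ($C = -4 - 17 = -21$)
$s{\left(G,P \right)} = -21 - P$
$\left(s{\left(w,b \right)} + \frac{o}{-25}\right)^{2} = \left(\left(-21 - 12\right) + \frac{44}{-25}\right)^{2} = \left(\left(-21 - 12\right) + 44 \left(- \frac{1}{25}\right)\right)^{2} = \left(-33 - \frac{44}{25}\right)^{2} = \left(- \frac{869}{25}\right)^{2} = \frac{755161}{625}$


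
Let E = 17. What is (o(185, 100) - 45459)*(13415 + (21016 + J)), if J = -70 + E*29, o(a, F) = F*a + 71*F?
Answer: -692165586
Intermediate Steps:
o(a, F) = 71*F + F*a
J = 423 (J = -70 + 17*29 = -70 + 493 = 423)
(o(185, 100) - 45459)*(13415 + (21016 + J)) = (100*(71 + 185) - 45459)*(13415 + (21016 + 423)) = (100*256 - 45459)*(13415 + 21439) = (25600 - 45459)*34854 = -19859*34854 = -692165586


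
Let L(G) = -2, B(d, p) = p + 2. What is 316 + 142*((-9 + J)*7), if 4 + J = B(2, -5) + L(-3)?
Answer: -17576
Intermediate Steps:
B(d, p) = 2 + p
J = -9 (J = -4 + ((2 - 5) - 2) = -4 + (-3 - 2) = -4 - 5 = -9)
316 + 142*((-9 + J)*7) = 316 + 142*((-9 - 9)*7) = 316 + 142*(-18*7) = 316 + 142*(-126) = 316 - 17892 = -17576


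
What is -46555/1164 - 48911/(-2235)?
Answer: -15706007/867180 ≈ -18.112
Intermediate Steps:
-46555/1164 - 48911/(-2235) = -46555*1/1164 - 48911*(-1/2235) = -46555/1164 + 48911/2235 = -15706007/867180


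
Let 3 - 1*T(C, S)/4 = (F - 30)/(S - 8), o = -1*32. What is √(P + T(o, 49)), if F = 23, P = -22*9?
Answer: I*√311518/41 ≈ 13.613*I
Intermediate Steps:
P = -198
o = -32
T(C, S) = 12 + 28/(-8 + S) (T(C, S) = 12 - 4*(23 - 30)/(S - 8) = 12 - (-28)/(-8 + S) = 12 + 28/(-8 + S))
√(P + T(o, 49)) = √(-198 + 4*(-17 + 3*49)/(-8 + 49)) = √(-198 + 4*(-17 + 147)/41) = √(-198 + 4*(1/41)*130) = √(-198 + 520/41) = √(-7598/41) = I*√311518/41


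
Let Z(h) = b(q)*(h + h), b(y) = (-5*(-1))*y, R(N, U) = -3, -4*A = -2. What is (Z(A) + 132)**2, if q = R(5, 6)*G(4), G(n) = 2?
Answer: 10404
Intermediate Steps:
A = 1/2 (A = -1/4*(-2) = 1/2 ≈ 0.50000)
q = -6 (q = -3*2 = -6)
b(y) = 5*y
Z(h) = -60*h (Z(h) = (5*(-6))*(h + h) = -60*h)
(Z(A) + 132)**2 = (-60*1/2 + 132)**2 = (-30 + 132)**2 = 102**2 = 10404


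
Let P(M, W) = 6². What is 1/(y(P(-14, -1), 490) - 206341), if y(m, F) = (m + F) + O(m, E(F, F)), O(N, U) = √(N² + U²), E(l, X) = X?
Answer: -205815/42359572829 - 2*√60349/42359572829 ≈ -4.8704e-6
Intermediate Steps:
P(M, W) = 36
y(m, F) = F + m + √(F² + m²) (y(m, F) = (m + F) + √(m² + F²) = (F + m) + √(F² + m²) = F + m + √(F² + m²))
1/(y(P(-14, -1), 490) - 206341) = 1/((490 + 36 + √(490² + 36²)) - 206341) = 1/((490 + 36 + √(240100 + 1296)) - 206341) = 1/((490 + 36 + √241396) - 206341) = 1/((490 + 36 + 2*√60349) - 206341) = 1/((526 + 2*√60349) - 206341) = 1/(-205815 + 2*√60349)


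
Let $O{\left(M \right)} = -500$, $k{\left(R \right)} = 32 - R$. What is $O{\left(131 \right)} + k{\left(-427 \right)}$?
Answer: $-41$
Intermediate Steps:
$O{\left(131 \right)} + k{\left(-427 \right)} = -500 + \left(32 - -427\right) = -500 + \left(32 + 427\right) = -500 + 459 = -41$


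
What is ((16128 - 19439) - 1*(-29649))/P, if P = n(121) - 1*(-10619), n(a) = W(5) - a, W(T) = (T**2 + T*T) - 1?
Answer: 26338/10547 ≈ 2.4972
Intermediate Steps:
W(T) = -1 + 2*T**2 (W(T) = (T**2 + T**2) - 1 = 2*T**2 - 1 = -1 + 2*T**2)
n(a) = 49 - a (n(a) = (-1 + 2*5**2) - a = (-1 + 2*25) - a = (-1 + 50) - a = 49 - a)
P = 10547 (P = (49 - 1*121) - 1*(-10619) = (49 - 121) + 10619 = -72 + 10619 = 10547)
((16128 - 19439) - 1*(-29649))/P = ((16128 - 19439) - 1*(-29649))/10547 = (-3311 + 29649)*(1/10547) = 26338*(1/10547) = 26338/10547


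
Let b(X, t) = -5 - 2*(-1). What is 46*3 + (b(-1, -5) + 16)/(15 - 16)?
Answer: 125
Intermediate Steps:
b(X, t) = -3 (b(X, t) = -5 + 2 = -3)
46*3 + (b(-1, -5) + 16)/(15 - 16) = 46*3 + (-3 + 16)/(15 - 16) = 138 + 13/(-1) = 138 + 13*(-1) = 138 - 13 = 125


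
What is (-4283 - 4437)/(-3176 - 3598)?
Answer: 4360/3387 ≈ 1.2873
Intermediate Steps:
(-4283 - 4437)/(-3176 - 3598) = -8720/(-6774) = -8720*(-1/6774) = 4360/3387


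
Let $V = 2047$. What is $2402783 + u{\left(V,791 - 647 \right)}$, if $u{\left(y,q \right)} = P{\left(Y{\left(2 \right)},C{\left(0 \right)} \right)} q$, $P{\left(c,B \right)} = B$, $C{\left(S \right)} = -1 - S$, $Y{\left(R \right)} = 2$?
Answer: $2402639$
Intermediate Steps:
$u{\left(y,q \right)} = - q$ ($u{\left(y,q \right)} = \left(-1 - 0\right) q = \left(-1 + 0\right) q = - q$)
$2402783 + u{\left(V,791 - 647 \right)} = 2402783 - \left(791 - 647\right) = 2402783 - 144 = 2402639$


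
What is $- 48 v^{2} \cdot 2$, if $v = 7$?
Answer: $-4704$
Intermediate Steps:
$- 48 v^{2} \cdot 2 = - 48 \cdot 7^{2} \cdot 2 = - 48 \cdot 49 \cdot 2 = \left(-48\right) 98 = -4704$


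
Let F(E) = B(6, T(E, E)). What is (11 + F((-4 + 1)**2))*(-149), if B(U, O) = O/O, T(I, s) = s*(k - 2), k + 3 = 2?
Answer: -1788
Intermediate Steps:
k = -1 (k = -3 + 2 = -1)
T(I, s) = -3*s (T(I, s) = s*(-1 - 2) = s*(-3) = -3*s)
B(U, O) = 1
F(E) = 1
(11 + F((-4 + 1)**2))*(-149) = (11 + 1)*(-149) = 12*(-149) = -1788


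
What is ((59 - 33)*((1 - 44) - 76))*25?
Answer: -77350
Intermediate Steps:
((59 - 33)*((1 - 44) - 76))*25 = (26*(-43 - 76))*25 = (26*(-119))*25 = -3094*25 = -77350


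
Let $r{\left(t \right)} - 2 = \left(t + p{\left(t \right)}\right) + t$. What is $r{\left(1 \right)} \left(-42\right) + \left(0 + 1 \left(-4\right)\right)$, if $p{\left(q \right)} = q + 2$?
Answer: $-298$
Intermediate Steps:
$p{\left(q \right)} = 2 + q$
$r{\left(t \right)} = 4 + 3 t$ ($r{\left(t \right)} = 2 + \left(\left(t + \left(2 + t\right)\right) + t\right) = 2 + \left(\left(2 + 2 t\right) + t\right) = 2 + \left(2 + 3 t\right) = 4 + 3 t$)
$r{\left(1 \right)} \left(-42\right) + \left(0 + 1 \left(-4\right)\right) = \left(4 + 3 \cdot 1\right) \left(-42\right) + \left(0 + 1 \left(-4\right)\right) = \left(4 + 3\right) \left(-42\right) + \left(0 - 4\right) = 7 \left(-42\right) - 4 = -294 - 4 = -298$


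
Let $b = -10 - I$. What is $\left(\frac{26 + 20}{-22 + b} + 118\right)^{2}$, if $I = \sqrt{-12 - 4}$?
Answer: $\frac{229703807}{16900} + \frac{174294 i}{4225} \approx 13592.0 + 41.253 i$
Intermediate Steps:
$I = 4 i$ ($I = \sqrt{-12 + \left(-8 + 4\right)} = \sqrt{-12 - 4} = \sqrt{-16} = 4 i \approx 4.0 i$)
$b = -10 - 4 i \approx -10.0 - 4.0 i$
$\left(\frac{26 + 20}{-22 + b} + 118\right)^{2} = \left(\frac{26 + 20}{-22 - \left(10 + 4 i\right)} + 118\right)^{2} = \left(\frac{46}{-32 - 4 i} + 118\right)^{2} = \left(46 \frac{-32 + 4 i}{1040} + 118\right)^{2} = \left(\frac{23 \left(-32 + 4 i\right)}{520} + 118\right)^{2} = \left(118 + \frac{23 \left(-32 + 4 i\right)}{520}\right)^{2}$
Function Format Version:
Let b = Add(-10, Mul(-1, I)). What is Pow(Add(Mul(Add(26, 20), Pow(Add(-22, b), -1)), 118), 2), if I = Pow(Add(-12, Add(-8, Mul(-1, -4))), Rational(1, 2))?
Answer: Add(Rational(229703807, 16900), Mul(Rational(174294, 4225), I)) ≈ Add(13592., Mul(41.253, I))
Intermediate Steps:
I = Mul(4, I) (I = Pow(Add(-12, Add(-8, 4)), Rational(1, 2)) = Pow(Add(-12, -4), Rational(1, 2)) = Pow(-16, Rational(1, 2)) = Mul(4, I) ≈ Mul(4.0000, I))
b = Add(-10, Mul(-4, I)) (b = Add(-10, Mul(-1, Mul(4, I))) = Add(-10, Mul(-4, I)) ≈ Add(-10.000, Mul(-4.0000, I)))
Pow(Add(Mul(Add(26, 20), Pow(Add(-22, b), -1)), 118), 2) = Pow(Add(Mul(Add(26, 20), Pow(Add(-22, Add(-10, Mul(-4, I))), -1)), 118), 2) = Pow(Add(Mul(46, Pow(Add(-32, Mul(-4, I)), -1)), 118), 2) = Pow(Add(Mul(46, Mul(Rational(1, 1040), Add(-32, Mul(4, I)))), 118), 2) = Pow(Add(Mul(Rational(23, 520), Add(-32, Mul(4, I))), 118), 2) = Pow(Add(118, Mul(Rational(23, 520), Add(-32, Mul(4, I)))), 2)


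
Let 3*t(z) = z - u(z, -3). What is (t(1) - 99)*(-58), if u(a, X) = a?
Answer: 5742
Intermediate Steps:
t(z) = 0 (t(z) = (z - z)/3 = (⅓)*0 = 0)
(t(1) - 99)*(-58) = (0 - 99)*(-58) = -99*(-58) = 5742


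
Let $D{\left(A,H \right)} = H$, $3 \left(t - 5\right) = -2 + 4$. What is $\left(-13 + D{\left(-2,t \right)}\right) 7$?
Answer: $- \frac{154}{3} \approx -51.333$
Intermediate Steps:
$t = \frac{17}{3}$ ($t = 5 + \frac{-2 + 4}{3} = 5 + \frac{1}{3} \cdot 2 = 5 + \frac{2}{3} = \frac{17}{3} \approx 5.6667$)
$\left(-13 + D{\left(-2,t \right)}\right) 7 = \left(-13 + \frac{17}{3}\right) 7 = \left(- \frac{22}{3}\right) 7 = - \frac{154}{3}$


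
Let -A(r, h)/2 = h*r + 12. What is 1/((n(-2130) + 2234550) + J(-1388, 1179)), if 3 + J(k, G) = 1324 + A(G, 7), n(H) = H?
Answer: 1/2217211 ≈ 4.5102e-7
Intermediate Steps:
A(r, h) = -24 - 2*h*r (A(r, h) = -2*(h*r + 12) = -2*(12 + h*r) = -24 - 2*h*r)
J(k, G) = 1297 - 14*G (J(k, G) = -3 + (1324 + (-24 - 2*7*G)) = -3 + (1324 + (-24 - 14*G)) = -3 + (1300 - 14*G) = 1297 - 14*G)
1/((n(-2130) + 2234550) + J(-1388, 1179)) = 1/((-2130 + 2234550) + (1297 - 14*1179)) = 1/(2232420 + (1297 - 16506)) = 1/(2232420 - 15209) = 1/2217211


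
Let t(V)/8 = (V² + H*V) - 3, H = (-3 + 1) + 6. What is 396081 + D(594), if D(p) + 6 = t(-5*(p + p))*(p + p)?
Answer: 335109886923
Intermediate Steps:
H = 4 (H = -2 + 6 = 4)
t(V) = -24 + 8*V² + 32*V (t(V) = 8*((V² + 4*V) - 3) = 8*(-3 + V² + 4*V) = -24 + 8*V² + 32*V)
D(p) = -6 + 2*p*(-24 - 320*p + 800*p²) (D(p) = -6 + (-24 + 8*(-5*(p + p))² + 32*(-5*(p + p)))*(p + p) = -6 + (-24 + 8*(-10*p)² + 32*(-10*p))*(2*p) = -6 + (-24 + 8*(100*p²) - 320*p)*(2*p) = -6 + (-24 + 800*p² - 320*p)*(2*p) = -6 + (-24 - 320*p + 800*p²)*(2*p) = -6 + 2*p*(-24 - 320*p + 800*p²))
396081 + D(594) = 396081 + (-6 - 640*594² - 48*594 + 1600*594³) = 396081 + (-6 - 640*352836 - 28512 + 1600*209584584) = 396081 + (-6 - 225815040 - 28512 + 335335334400) = 396081 + 335109490842 = 335109886923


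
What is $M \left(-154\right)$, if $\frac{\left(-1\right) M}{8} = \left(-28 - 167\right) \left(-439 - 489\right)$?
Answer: $222942720$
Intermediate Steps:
$M = -1447680$ ($M = - 8 \left(-28 - 167\right) \left(-439 - 489\right) = - 8 \left(\left(-195\right) \left(-928\right)\right) = \left(-8\right) 180960 = -1447680$)
$M \left(-154\right) = \left(-1447680\right) \left(-154\right) = 222942720$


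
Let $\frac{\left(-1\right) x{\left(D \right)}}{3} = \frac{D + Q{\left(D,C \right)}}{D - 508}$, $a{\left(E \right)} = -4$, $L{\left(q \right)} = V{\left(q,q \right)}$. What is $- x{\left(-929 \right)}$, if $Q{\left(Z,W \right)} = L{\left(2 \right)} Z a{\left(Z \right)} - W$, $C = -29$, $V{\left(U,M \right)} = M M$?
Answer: $- \frac{13964}{479} \approx -29.152$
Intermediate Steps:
$V{\left(U,M \right)} = M^{2}$
$L{\left(q \right)} = q^{2}$
$Q{\left(Z,W \right)} = - W - 16 Z$ ($Q{\left(Z,W \right)} = 2^{2} Z \left(-4\right) - W = 4 Z \left(-4\right) - W = - 16 Z - W = - W - 16 Z$)
$x{\left(D \right)} = - \frac{3 \left(29 - 15 D\right)}{-508 + D}$ ($x{\left(D \right)} = - 3 \frac{D - \left(-29 + 16 D\right)}{D - 508} = - 3 \frac{D - \left(-29 + 16 D\right)}{-508 + D} = - 3 \frac{29 - 15 D}{-508 + D} = - \frac{3 \left(29 - 15 D\right)}{-508 + D}$)
$- x{\left(-929 \right)} = - \frac{3 \left(-29 + 15 \left(-929\right)\right)}{-508 - 929} = - \frac{3 \left(-29 - 13935\right)}{-1437} = - \frac{3 \left(-1\right) \left(-13964\right)}{1437} = \left(-1\right) \frac{13964}{479} = - \frac{13964}{479}$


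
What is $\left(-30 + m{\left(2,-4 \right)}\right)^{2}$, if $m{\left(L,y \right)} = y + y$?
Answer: $1444$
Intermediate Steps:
$m{\left(L,y \right)} = 2 y$
$\left(-30 + m{\left(2,-4 \right)}\right)^{2} = \left(-30 + 2 \left(-4\right)\right)^{2} = \left(-30 - 8\right)^{2} = \left(-38\right)^{2} = 1444$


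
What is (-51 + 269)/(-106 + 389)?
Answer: 218/283 ≈ 0.77032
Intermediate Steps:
(-51 + 269)/(-106 + 389) = 218/283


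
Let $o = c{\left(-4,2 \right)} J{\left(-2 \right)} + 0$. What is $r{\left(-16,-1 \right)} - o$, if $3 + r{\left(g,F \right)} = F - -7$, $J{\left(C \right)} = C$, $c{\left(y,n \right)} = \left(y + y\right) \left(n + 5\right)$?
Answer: $-109$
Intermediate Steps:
$c{\left(y,n \right)} = 2 y \left(5 + n\right)$
$r{\left(g,F \right)} = 4 + F$ ($r{\left(g,F \right)} = -3 + \left(F - -7\right) = -3 + \left(F + 7\right) = -3 + \left(7 + F\right) = 4 + F$)
$o = 112$ ($o = 2 \left(-4\right) \left(5 + 2\right) \left(-2\right) + 0 = 2 \left(-4\right) 7 \left(-2\right) + 0 = \left(-56\right) \left(-2\right) + 0 = 112 + 0 = 112$)
$r{\left(-16,-1 \right)} - o = \left(4 - 1\right) - 112 = 3 - 112 = -109$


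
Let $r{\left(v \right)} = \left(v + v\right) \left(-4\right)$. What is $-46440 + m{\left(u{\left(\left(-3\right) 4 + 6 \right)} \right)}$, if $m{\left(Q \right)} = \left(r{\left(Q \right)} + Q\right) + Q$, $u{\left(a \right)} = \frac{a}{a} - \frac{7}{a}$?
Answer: $-46453$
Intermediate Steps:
$r{\left(v \right)} = - 8 v$ ($r{\left(v \right)} = 2 v \left(-4\right) = - 8 v$)
$u{\left(a \right)} = 1 - \frac{7}{a}$
$m{\left(Q \right)} = - 6 Q$ ($m{\left(Q \right)} = \left(- 8 Q + Q\right) + Q = - 7 Q + Q = - 6 Q$)
$-46440 + m{\left(u{\left(\left(-3\right) 4 + 6 \right)} \right)} = -46440 - 6 \frac{-7 + \left(\left(-3\right) 4 + 6\right)}{\left(-3\right) 4 + 6} = -46440 - 6 \frac{-7 + \left(-12 + 6\right)}{-12 + 6} = -46440 - 6 \frac{-7 - 6}{-6} = -46440 - 6 \left(\left(- \frac{1}{6}\right) \left(-13\right)\right) = -46440 - 13 = -46453$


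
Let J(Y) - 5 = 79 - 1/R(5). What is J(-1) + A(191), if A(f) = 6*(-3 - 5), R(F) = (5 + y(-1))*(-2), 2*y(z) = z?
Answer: 325/9 ≈ 36.111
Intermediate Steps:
y(z) = z/2
R(F) = -9 (R(F) = (5 + (1/2)*(-1))*(-2) = (5 - 1/2)*(-2) = (9/2)*(-2) = -9)
J(Y) = 757/9 (J(Y) = 5 + (79 - 1/(-9)) = 5 + (79 - 1*(-1/9)) = 5 + (79 + 1/9) = 5 + 712/9 = 757/9)
A(f) = -48 (A(f) = 6*(-8) = -48)
J(-1) + A(191) = 757/9 - 48 = 325/9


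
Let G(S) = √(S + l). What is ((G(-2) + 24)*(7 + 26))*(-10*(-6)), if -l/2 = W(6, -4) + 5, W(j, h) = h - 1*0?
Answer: 47520 + 3960*I ≈ 47520.0 + 3960.0*I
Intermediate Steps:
W(j, h) = h (W(j, h) = h + 0 = h)
l = -2 (l = -2*(-4 + 5) = -2*1 = -2)
G(S) = √(-2 + S) (G(S) = √(S - 2) = √(-2 + S))
((G(-2) + 24)*(7 + 26))*(-10*(-6)) = ((√(-2 - 2) + 24)*(7 + 26))*(-10*(-6)) = ((√(-4) + 24)*33)*60 = ((2*I + 24)*33)*60 = ((24 + 2*I)*33)*60 = (792 + 66*I)*60 = 47520 + 3960*I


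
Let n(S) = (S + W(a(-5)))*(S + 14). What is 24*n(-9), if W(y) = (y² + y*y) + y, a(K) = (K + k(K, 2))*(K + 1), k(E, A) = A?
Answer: 34920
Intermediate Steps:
a(K) = (1 + K)*(2 + K) (a(K) = (K + 2)*(K + 1) = (2 + K)*(1 + K) = (1 + K)*(2 + K))
W(y) = y + 2*y² (W(y) = (y² + y²) + y = 2*y² + y = y + 2*y²)
n(S) = (14 + S)*(300 + S) (n(S) = (S + (2 + (-5)² + 3*(-5))*(1 + 2*(2 + (-5)² + 3*(-5))))*(S + 14) = (S + (2 + 25 - 15)*(1 + 2*(2 + 25 - 15)))*(14 + S) = (S + 12*(1 + 2*12))*(14 + S) = (S + 12*(1 + 24))*(14 + S) = (S + 12*25)*(14 + S) = (S + 300)*(14 + S) = (300 + S)*(14 + S) = (14 + S)*(300 + S))
24*n(-9) = 24*(4200 + (-9)² + 314*(-9)) = 24*(4200 + 81 - 2826) = 24*1455 = 34920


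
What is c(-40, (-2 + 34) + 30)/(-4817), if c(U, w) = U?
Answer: 40/4817 ≈ 0.0083039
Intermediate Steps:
c(-40, (-2 + 34) + 30)/(-4817) = -40/(-4817) = -40*(-1/4817) = 40/4817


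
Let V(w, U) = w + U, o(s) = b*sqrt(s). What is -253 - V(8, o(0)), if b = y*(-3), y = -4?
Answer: -261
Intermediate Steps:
b = 12 (b = -4*(-3) = 12)
o(s) = 12*sqrt(s)
V(w, U) = U + w
-253 - V(8, o(0)) = -253 - (12*sqrt(0) + 8) = -253 - (12*0 + 8) = -253 - (0 + 8) = -253 - 1*8 = -253 - 8 = -261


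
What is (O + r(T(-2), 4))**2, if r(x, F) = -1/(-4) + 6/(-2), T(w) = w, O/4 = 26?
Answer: 164025/16 ≈ 10252.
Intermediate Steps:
O = 104 (O = 4*26 = 104)
r(x, F) = -11/4 (r(x, F) = -1*(-1/4) + 6*(-1/2) = 1/4 - 3 = -11/4)
(O + r(T(-2), 4))**2 = (104 - 11/4)**2 = (405/4)**2 = 164025/16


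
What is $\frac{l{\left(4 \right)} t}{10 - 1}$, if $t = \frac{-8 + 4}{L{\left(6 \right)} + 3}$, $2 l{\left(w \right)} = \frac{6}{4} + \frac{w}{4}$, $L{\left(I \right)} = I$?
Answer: $- \frac{5}{81} \approx -0.061728$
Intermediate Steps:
$l{\left(w \right)} = \frac{3}{4} + \frac{w}{8}$ ($l{\left(w \right)} = \frac{\frac{6}{4} + \frac{w}{4}}{2} = \frac{6 \cdot \frac{1}{4} + w \frac{1}{4}}{2} = \frac{\frac{3}{2} + \frac{w}{4}}{2} = \frac{3}{4} + \frac{w}{8}$)
$t = - \frac{4}{9}$ ($t = \frac{-8 + 4}{6 + 3} = - \frac{4}{9} \approx -0.44444$)
$\frac{l{\left(4 \right)} t}{10 - 1} = \frac{\left(\frac{3}{4} + \frac{1}{8} \cdot 4\right) \left(- \frac{4}{9}\right)}{10 - 1} = \frac{\left(\frac{3}{4} + \frac{1}{2}\right) \left(- \frac{4}{9}\right)}{9} = \frac{5}{4} \left(- \frac{4}{9}\right) \frac{1}{9} = \left(- \frac{5}{9}\right) \frac{1}{9} = - \frac{5}{81}$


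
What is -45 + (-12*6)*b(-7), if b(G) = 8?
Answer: -621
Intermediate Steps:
-45 + (-12*6)*b(-7) = -45 - 12*6*8 = -45 - 72*8 = -45 - 576 = -621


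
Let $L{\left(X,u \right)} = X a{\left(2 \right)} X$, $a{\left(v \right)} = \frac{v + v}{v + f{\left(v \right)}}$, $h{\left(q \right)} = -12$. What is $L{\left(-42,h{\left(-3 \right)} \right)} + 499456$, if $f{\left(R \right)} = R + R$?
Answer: $500632$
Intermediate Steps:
$f{\left(R \right)} = 2 R$
$a{\left(v \right)} = \frac{2}{3}$ ($a{\left(v \right)} = \frac{v + v}{v + 2 v} = \frac{2 v}{3 v} = 2 v \frac{1}{3 v} = \frac{2}{3}$)
$L{\left(X,u \right)} = \frac{2 X^{2}}{3}$ ($L{\left(X,u \right)} = X \frac{2}{3} X = \frac{2 X}{3} X = \frac{2 X^{2}}{3}$)
$L{\left(-42,h{\left(-3 \right)} \right)} + 499456 = \frac{2 \left(-42\right)^{2}}{3} + 499456 = \frac{2}{3} \cdot 1764 + 499456 = 1176 + 499456 = 500632$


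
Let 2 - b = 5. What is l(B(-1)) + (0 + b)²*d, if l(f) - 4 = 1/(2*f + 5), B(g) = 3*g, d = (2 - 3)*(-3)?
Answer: 30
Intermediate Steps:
b = -3 (b = 2 - 1*5 = 2 - 5 = -3)
d = 3 (d = -1*(-3) = 3)
l(f) = 4 + 1/(5 + 2*f) (l(f) = 4 + 1/(2*f + 5) = 4 + 1/(5 + 2*f))
l(B(-1)) + (0 + b)²*d = (21 + 8*(3*(-1)))/(5 + 2*(3*(-1))) + (0 - 3)²*3 = (21 + 8*(-3))/(5 + 2*(-3)) + (-3)²*3 = (21 - 24)/(5 - 6) + 9*3 = -3/(-1) + 27 = -1*(-3) + 27 = 3 + 27 = 30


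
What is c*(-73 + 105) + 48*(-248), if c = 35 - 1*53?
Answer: -12480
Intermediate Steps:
c = -18 (c = 35 - 53 = -18)
c*(-73 + 105) + 48*(-248) = -18*(-73 + 105) + 48*(-248) = -18*32 - 11904 = -576 - 11904 = -12480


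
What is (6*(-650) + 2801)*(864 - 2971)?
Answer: 2315593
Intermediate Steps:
(6*(-650) + 2801)*(864 - 2971) = (-3900 + 2801)*(-2107) = -1099*(-2107) = 2315593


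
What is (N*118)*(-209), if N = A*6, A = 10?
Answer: -1479720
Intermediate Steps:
N = 60 (N = 10*6 = 60)
(N*118)*(-209) = (60*118)*(-209) = 7080*(-209) = -1479720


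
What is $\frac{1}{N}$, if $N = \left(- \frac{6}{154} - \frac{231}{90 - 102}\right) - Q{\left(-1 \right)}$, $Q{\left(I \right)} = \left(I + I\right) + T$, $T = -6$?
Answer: $\frac{308}{8381} \approx 0.03675$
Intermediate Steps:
$Q{\left(I \right)} = -6 + 2 I$ ($Q{\left(I \right)} = \left(I + I\right) - 6 = 2 I - 6 = -6 + 2 I$)
$N = \frac{8381}{308}$ ($N = \left(- \frac{6}{154} - \frac{231}{90 - 102}\right) - \left(-6 + 2 \left(-1\right)\right) = \left(\left(-6\right) \frac{1}{154} - \frac{231}{-12}\right) - \left(-6 - 2\right) = \left(- \frac{3}{77} - - \frac{77}{4}\right) - -8 = \left(- \frac{3}{77} + \frac{77}{4}\right) + 8 = \frac{5917}{308} + 8 = \frac{8381}{308} \approx 27.211$)
$\frac{1}{N} = \frac{1}{\frac{8381}{308}} = \frac{308}{8381}$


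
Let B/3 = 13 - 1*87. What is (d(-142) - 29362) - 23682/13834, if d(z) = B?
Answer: -204644369/6917 ≈ -29586.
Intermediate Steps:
B = -222 (B = 3*(13 - 1*87) = 3*(13 - 87) = 3*(-74) = -222)
d(z) = -222
(d(-142) - 29362) - 23682/13834 = (-222 - 29362) - 23682/13834 = -29584 - 23682*1/13834 = -29584 - 11841/6917 = -204644369/6917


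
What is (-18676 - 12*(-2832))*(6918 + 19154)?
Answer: 399110176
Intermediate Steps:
(-18676 - 12*(-2832))*(6918 + 19154) = (-18676 + 33984)*26072 = 15308*26072 = 399110176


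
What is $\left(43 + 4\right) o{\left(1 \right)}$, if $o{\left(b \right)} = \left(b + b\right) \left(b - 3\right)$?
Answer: $-188$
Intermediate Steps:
$o{\left(b \right)} = 2 b \left(-3 + b\right)$
$\left(43 + 4\right) o{\left(1 \right)} = \left(43 + 4\right) 2 \cdot 1 \left(-3 + 1\right) = 47 \cdot 2 \cdot 1 \left(-2\right) = 47 \left(-4\right) = -188$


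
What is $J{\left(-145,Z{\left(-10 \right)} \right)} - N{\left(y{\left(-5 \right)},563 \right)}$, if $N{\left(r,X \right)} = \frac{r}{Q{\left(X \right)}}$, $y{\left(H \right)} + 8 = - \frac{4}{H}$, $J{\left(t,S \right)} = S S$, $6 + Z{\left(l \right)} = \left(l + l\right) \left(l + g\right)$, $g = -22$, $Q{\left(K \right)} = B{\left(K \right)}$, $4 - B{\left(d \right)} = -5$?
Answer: $\frac{2009784}{5} \approx 4.0196 \cdot 10^{5}$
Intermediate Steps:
$B{\left(d \right)} = 9$ ($B{\left(d \right)} = 4 - -5 = 4 + 5 = 9$)
$Q{\left(K \right)} = 9$
$Z{\left(l \right)} = -6 + 2 l \left(-22 + l\right)$ ($Z{\left(l \right)} = -6 + \left(l + l\right) \left(l - 22\right) = -6 + 2 l \left(-22 + l\right)$)
$J{\left(t,S \right)} = S^{2}$
$y{\left(H \right)} = -8 - \frac{4}{H}$
$N{\left(r,X \right)} = \frac{r}{9}$
$J{\left(-145,Z{\left(-10 \right)} \right)} - N{\left(y{\left(-5 \right)},563 \right)} = \left(-6 - -440 + 2 \left(-10\right)^{2}\right)^{2} - \frac{-8 - \frac{4}{-5}}{9} = \left(-6 + 440 + 2 \cdot 100\right)^{2} - \frac{-8 - - \frac{4}{5}}{9} = \left(-6 + 440 + 200\right)^{2} - \frac{-8 + \frac{4}{5}}{9} = 634^{2} - \frac{1}{9} \left(- \frac{36}{5}\right) = 401956 - - \frac{4}{5} = 401956 + \frac{4}{5} = \frac{2009784}{5}$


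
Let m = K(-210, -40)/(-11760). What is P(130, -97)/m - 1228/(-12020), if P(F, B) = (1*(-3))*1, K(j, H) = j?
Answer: -504533/3005 ≈ -167.90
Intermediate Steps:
P(F, B) = -3 (P(F, B) = -3*1 = -3)
m = 1/56 (m = -210/(-11760) = -210*(-1/11760) = 1/56 ≈ 0.017857)
P(130, -97)/m - 1228/(-12020) = -3/1/56 - 1228/(-12020) = -3*56 - 1228*(-1/12020) = -168 + 307/3005 = -504533/3005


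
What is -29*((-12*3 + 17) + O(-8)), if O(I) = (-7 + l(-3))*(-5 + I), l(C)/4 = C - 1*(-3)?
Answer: -2088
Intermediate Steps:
l(C) = 12 + 4*C (l(C) = 4*(C - 1*(-3)) = 4*(C + 3) = 4*(3 + C) = 12 + 4*C)
O(I) = 35 - 7*I (O(I) = (-7 + (12 + 4*(-3)))*(-5 + I) = (-7 + (12 - 12))*(-5 + I) = (-7 + 0)*(-5 + I) = -7*(-5 + I) = 35 - 7*I)
-29*((-12*3 + 17) + O(-8)) = -29*((-12*3 + 17) + (35 - 7*(-8))) = -29*((-36 + 17) + (35 + 56)) = -29*(-19 + 91) = -29*72 = -2088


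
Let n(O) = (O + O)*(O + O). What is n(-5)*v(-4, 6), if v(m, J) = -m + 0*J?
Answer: 400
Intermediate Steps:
n(O) = 4*O² (n(O) = (2*O)*(2*O) = 4*O²)
v(m, J) = -m (v(m, J) = -m + 0 = -m)
n(-5)*v(-4, 6) = (4*(-5)²)*(-1*(-4)) = (4*25)*4 = 100*4 = 400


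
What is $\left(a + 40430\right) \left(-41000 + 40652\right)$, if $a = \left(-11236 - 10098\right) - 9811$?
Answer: $-3231180$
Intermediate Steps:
$a = -31145$ ($a = -21334 - 9811 = -31145$)
$\left(a + 40430\right) \left(-41000 + 40652\right) = \left(-31145 + 40430\right) \left(-41000 + 40652\right) = 9285 \left(-348\right) = -3231180$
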